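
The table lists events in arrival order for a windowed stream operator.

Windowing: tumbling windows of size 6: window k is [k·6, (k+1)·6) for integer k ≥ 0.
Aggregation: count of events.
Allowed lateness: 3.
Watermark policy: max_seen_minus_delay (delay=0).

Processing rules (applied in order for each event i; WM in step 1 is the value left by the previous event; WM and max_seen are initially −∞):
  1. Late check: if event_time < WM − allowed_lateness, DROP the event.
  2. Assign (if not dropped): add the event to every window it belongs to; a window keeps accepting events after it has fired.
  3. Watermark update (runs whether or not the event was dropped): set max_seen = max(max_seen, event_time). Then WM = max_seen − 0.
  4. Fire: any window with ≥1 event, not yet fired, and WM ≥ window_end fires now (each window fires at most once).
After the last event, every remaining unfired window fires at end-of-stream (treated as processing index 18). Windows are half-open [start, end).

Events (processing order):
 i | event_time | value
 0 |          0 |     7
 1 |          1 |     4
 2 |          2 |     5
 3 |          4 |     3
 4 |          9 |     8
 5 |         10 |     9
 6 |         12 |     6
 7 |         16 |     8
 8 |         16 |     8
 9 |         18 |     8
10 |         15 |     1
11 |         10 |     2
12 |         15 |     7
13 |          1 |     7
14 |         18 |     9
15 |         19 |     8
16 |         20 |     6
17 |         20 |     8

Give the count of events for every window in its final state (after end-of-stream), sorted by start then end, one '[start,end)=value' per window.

[0,6)=4 [6,12)=2 [12,18)=5 [18,24)=5

i=0 t=0 v=7: → [0,6); WM=0
i=1 t=1 v=4: → [0,6); WM=1
i=2 t=2 v=5: → [0,6); WM=2
i=3 t=4 v=3: → [0,6); WM=4
i=4 t=9 v=8: → [6,12); WM=9; [0,6) fires=4
i=5 t=10 v=9: → [6,12); WM=10
i=6 t=12 v=6: → [12,18); WM=12; [6,12) fires=2
i=7 t=16 v=8: → [12,18); WM=16
i=8 t=16 v=8: → [12,18); WM=16
i=9 t=18 v=8: → [18,24); WM=18; [12,18) fires=3
i=10 t=15 v=1: → [12,18); WM=18
i=11 t=10 v=2: DROP (t<18-3); WM=18
i=12 t=15 v=7: → [12,18); WM=18
i=13 t=1 v=7: DROP (t<18-3); WM=18
i=14 t=18 v=9: → [18,24); WM=18
i=15 t=19 v=8: → [18,24); WM=19
i=16 t=20 v=6: → [18,24); WM=20
i=17 t=20 v=8: → [18,24); WM=20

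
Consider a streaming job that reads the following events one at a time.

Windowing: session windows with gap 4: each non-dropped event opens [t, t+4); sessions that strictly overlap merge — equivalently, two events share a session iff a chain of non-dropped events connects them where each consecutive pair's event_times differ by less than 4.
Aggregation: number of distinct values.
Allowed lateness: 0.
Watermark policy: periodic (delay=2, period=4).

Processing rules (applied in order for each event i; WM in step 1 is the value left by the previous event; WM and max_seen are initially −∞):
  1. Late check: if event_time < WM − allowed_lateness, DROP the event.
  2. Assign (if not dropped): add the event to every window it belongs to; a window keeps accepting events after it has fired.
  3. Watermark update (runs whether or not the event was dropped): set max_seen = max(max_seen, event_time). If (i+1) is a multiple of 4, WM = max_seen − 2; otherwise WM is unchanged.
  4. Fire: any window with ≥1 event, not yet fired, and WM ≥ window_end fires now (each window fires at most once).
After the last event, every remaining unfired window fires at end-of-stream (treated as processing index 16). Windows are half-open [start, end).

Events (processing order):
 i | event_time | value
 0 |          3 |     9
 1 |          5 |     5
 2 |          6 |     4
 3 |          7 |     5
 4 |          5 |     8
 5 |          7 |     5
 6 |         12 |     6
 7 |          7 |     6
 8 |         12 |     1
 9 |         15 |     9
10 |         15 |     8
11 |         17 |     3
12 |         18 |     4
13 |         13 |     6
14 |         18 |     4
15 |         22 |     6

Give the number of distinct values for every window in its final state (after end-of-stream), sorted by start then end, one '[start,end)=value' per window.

[3,11)=5 [12,22)=6 [22,26)=1

i=0 t=3 v=9: → [3,7); WM=−∞
i=1 t=5 v=5: → [3,9); WM=−∞
i=2 t=6 v=4: → [3,10); WM=−∞
i=3 t=7 v=5: → [3,11); WM=5
i=4 t=5 v=8: → [3,11); WM=5
i=5 t=7 v=5: → [3,11); WM=5
i=6 t=12 v=6: → [12,16); WM=5
i=7 t=7 v=6: → [3,11); WM=10
i=8 t=12 v=1: → [12,16); WM=10
i=9 t=15 v=9: → [12,19); WM=10
i=10 t=15 v=8: → [12,19); WM=10
i=11 t=17 v=3: → [12,21); WM=15
i=12 t=18 v=4: → [12,22); WM=15
i=13 t=13 v=6: DROP (t<15-0); WM=15
i=14 t=18 v=4: → [12,22); WM=15
i=15 t=22 v=6: → [22,26); WM=20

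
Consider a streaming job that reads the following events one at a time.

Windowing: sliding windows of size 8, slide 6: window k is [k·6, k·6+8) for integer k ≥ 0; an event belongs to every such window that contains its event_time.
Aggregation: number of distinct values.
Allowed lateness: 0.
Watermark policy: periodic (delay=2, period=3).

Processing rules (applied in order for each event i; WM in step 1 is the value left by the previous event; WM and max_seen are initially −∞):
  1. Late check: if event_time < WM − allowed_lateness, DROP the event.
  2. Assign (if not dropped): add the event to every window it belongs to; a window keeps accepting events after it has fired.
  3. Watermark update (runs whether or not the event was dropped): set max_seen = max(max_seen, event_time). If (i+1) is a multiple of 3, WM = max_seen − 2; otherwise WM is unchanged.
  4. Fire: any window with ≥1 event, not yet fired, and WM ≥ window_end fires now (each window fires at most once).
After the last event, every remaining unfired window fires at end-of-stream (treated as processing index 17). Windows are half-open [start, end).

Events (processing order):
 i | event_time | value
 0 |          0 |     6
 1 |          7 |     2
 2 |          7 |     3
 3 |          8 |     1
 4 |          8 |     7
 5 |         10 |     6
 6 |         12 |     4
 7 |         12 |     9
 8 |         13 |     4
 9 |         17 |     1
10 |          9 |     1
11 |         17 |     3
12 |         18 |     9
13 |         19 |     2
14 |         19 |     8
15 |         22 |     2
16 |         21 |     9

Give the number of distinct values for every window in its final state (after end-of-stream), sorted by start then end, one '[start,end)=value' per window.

[0,8)=3 [6,14)=7 [12,20)=6 [18,26)=3

i=0 t=0 v=6: → [0,8); WM=−∞
i=1 t=7 v=2: → [6,14),[0,8); WM=−∞
i=2 t=7 v=3: → [6,14),[0,8); WM=5
i=3 t=8 v=1: → [6,14); WM=5
i=4 t=8 v=7: → [6,14); WM=5
i=5 t=10 v=6: → [6,14); WM=8; [0,8) fires=3
i=6 t=12 v=4: → [12,20),[6,14); WM=8
i=7 t=12 v=9: → [12,20),[6,14); WM=8
i=8 t=13 v=4: → [12,20),[6,14); WM=11
i=9 t=17 v=1: → [12,20); WM=11
i=10 t=9 v=1: DROP (t<11-0); WM=11
i=11 t=17 v=3: → [12,20); WM=15; [6,14) fires=7
i=12 t=18 v=9: → [18,26),[12,20); WM=15
i=13 t=19 v=2: → [18,26),[12,20); WM=15
i=14 t=19 v=8: → [18,26),[12,20); WM=17
i=15 t=22 v=2: → [18,26); WM=17
i=16 t=21 v=9: → [18,26); WM=17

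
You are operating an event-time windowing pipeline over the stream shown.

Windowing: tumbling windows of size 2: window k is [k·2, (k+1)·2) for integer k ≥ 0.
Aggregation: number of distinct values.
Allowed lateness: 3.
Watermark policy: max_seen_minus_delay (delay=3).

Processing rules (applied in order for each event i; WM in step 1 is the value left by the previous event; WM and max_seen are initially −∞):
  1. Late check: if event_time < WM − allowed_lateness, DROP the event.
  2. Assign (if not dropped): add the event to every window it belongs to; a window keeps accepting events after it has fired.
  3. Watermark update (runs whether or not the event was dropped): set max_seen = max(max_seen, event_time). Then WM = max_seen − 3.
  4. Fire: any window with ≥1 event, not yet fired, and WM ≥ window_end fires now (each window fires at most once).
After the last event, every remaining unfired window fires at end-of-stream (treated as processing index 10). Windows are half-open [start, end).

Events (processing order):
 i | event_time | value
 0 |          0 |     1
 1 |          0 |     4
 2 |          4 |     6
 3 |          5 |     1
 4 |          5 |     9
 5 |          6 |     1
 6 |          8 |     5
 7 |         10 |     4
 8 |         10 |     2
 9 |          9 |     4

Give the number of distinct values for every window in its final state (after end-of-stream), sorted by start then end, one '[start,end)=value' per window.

[0,2)=2 [4,6)=3 [6,8)=1 [8,10)=2 [10,12)=2

i=0 t=0 v=1: → [0,2); WM=-3
i=1 t=0 v=4: → [0,2); WM=-3
i=2 t=4 v=6: → [4,6); WM=1
i=3 t=5 v=1: → [4,6); WM=2; [0,2) fires=2
i=4 t=5 v=9: → [4,6); WM=2
i=5 t=6 v=1: → [6,8); WM=3
i=6 t=8 v=5: → [8,10); WM=5
i=7 t=10 v=4: → [10,12); WM=7; [4,6) fires=3
i=8 t=10 v=2: → [10,12); WM=7
i=9 t=9 v=4: → [8,10); WM=7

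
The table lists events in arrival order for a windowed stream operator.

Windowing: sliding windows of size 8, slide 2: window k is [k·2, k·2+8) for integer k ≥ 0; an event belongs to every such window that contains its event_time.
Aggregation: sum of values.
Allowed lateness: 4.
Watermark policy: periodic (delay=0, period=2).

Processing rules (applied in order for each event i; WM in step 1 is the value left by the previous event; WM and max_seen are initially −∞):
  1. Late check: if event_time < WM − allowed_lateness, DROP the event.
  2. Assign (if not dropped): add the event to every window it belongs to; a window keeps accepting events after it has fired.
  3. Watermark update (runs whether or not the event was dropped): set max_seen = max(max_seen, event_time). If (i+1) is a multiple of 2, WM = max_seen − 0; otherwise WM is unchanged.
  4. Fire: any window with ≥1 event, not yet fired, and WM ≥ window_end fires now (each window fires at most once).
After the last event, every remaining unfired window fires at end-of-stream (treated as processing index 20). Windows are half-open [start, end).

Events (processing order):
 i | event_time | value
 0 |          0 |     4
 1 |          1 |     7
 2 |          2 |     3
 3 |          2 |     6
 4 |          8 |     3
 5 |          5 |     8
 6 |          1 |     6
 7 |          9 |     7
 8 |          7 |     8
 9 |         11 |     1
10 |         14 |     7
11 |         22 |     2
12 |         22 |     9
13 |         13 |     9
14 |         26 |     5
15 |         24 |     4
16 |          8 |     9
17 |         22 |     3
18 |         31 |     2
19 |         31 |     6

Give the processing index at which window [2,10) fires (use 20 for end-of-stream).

i=0 t=0 v=4: → [0,8); WM=−∞
i=1 t=1 v=7: → [0,8); WM=1
i=2 t=2 v=3: → [2,10),[0,8); WM=1
i=3 t=2 v=6: → [2,10),[0,8); WM=2
i=4 t=8 v=3: → [8,16),[6,14),[4,12),[2,10); WM=2
i=5 t=5 v=8: → [4,12),[2,10),[0,8); WM=8; [0,8) fires=28
i=6 t=1 v=6: DROP (t<8-4); WM=8
i=7 t=9 v=7: → [8,16),[6,14),[4,12),[2,10); WM=9
i=8 t=7 v=8: → [6,14),[4,12),[2,10),[0,8); WM=9
i=9 t=11 v=1: → [10,18),[8,16),[6,14),[4,12); WM=11; [2,10) fires=35
i=10 t=14 v=7: → [14,22),[12,20),[10,18),[8,16); WM=11
i=11 t=22 v=2: → [22,30),[20,28),[18,26),[16,24); WM=22; [4,12) fires=27 [6,14) fires=19 [8,16) fires=18 [10,18) fires=8 [12,20) fires=7 [14,22) fires=7
i=12 t=22 v=9: → [22,30),[20,28),[18,26),[16,24); WM=22
i=13 t=13 v=9: DROP (t<22-4); WM=22
i=14 t=26 v=5: → [26,34),[24,32),[22,30),[20,28); WM=22
i=15 t=24 v=4: → [24,32),[22,30),[20,28),[18,26); WM=26; [16,24) fires=11 [18,26) fires=15
i=16 t=8 v=9: DROP (t<26-4); WM=26
i=17 t=22 v=3: → [22,30),[20,28),[18,26),[16,24); WM=26
i=18 t=31 v=2: → [30,38),[28,36),[26,34),[24,32); WM=26
i=19 t=31 v=6: → [30,38),[28,36),[26,34),[24,32); WM=31; [20,28) fires=23 [22,30) fires=23

9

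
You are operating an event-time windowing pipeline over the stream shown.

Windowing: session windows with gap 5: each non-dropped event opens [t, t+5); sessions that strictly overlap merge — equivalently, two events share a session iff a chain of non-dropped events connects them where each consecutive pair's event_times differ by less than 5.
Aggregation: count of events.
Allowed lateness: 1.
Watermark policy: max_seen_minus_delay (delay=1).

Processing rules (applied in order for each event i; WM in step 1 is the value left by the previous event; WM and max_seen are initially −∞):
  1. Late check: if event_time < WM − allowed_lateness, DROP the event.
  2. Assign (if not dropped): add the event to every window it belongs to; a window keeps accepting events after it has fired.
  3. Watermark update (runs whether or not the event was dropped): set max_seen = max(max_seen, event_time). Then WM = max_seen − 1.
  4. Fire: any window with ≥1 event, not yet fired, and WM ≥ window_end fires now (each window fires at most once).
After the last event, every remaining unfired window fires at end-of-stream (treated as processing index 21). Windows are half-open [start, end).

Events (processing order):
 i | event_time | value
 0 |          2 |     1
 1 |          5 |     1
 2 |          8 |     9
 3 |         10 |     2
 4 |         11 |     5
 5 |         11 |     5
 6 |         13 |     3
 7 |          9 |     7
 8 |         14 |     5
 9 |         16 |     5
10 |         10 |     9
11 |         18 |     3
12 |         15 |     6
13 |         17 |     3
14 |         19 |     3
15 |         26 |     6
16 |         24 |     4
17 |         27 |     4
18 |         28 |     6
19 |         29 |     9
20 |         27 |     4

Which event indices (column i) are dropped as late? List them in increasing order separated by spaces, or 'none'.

i=0 t=2 v=1: → [2,7); WM=1
i=1 t=5 v=1: → [2,10); WM=4
i=2 t=8 v=9: → [2,13); WM=7
i=3 t=10 v=2: → [2,15); WM=9
i=4 t=11 v=5: → [2,16); WM=10
i=5 t=11 v=5: → [2,16); WM=10
i=6 t=13 v=3: → [2,18); WM=12
i=7 t=9 v=7: DROP (t<12-1); WM=12
i=8 t=14 v=5: → [2,19); WM=13
i=9 t=16 v=5: → [2,21); WM=15
i=10 t=10 v=9: DROP (t<15-1); WM=15
i=11 t=18 v=3: → [2,23); WM=17
i=12 t=15 v=6: DROP (t<17-1); WM=17
i=13 t=17 v=3: → [2,23); WM=17
i=14 t=19 v=3: → [2,24); WM=18
i=15 t=26 v=6: → [26,31); WM=25
i=16 t=24 v=4: → [24,31); WM=25
i=17 t=27 v=4: → [24,32); WM=26
i=18 t=28 v=6: → [24,33); WM=27
i=19 t=29 v=9: → [24,34); WM=28
i=20 t=27 v=4: → [24,34); WM=28

7 10 12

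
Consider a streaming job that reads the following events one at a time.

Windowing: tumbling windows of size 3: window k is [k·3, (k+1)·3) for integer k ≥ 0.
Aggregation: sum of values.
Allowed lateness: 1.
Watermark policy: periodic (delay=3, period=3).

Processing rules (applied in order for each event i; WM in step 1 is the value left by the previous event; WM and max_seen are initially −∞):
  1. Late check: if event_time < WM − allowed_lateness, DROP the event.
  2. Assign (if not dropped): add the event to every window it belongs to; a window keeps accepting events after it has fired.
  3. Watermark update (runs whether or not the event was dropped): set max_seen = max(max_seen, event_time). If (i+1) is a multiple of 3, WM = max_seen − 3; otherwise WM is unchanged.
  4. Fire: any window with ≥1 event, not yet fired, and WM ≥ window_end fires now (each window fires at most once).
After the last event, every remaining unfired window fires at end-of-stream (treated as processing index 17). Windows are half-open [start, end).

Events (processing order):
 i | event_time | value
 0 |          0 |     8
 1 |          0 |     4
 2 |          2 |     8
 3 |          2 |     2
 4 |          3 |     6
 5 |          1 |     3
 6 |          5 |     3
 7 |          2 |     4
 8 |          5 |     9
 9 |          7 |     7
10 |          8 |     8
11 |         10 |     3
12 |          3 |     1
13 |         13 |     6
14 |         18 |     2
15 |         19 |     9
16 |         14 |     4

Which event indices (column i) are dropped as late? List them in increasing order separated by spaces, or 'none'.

i=0 t=0 v=8: → [0,3); WM=−∞
i=1 t=0 v=4: → [0,3); WM=−∞
i=2 t=2 v=8: → [0,3); WM=-1
i=3 t=2 v=2: → [0,3); WM=-1
i=4 t=3 v=6: → [3,6); WM=-1
i=5 t=1 v=3: → [0,3); WM=0
i=6 t=5 v=3: → [3,6); WM=0
i=7 t=2 v=4: → [0,3); WM=0
i=8 t=5 v=9: → [3,6); WM=2
i=9 t=7 v=7: → [6,9); WM=2
i=10 t=8 v=8: → [6,9); WM=2
i=11 t=10 v=3: → [9,12); WM=7; [0,3) fires=29 [3,6) fires=18
i=12 t=3 v=1: DROP (t<7-1); WM=7
i=13 t=13 v=6: → [12,15); WM=7
i=14 t=18 v=2: → [18,21); WM=15; [6,9) fires=15 [9,12) fires=3 [12,15) fires=6
i=15 t=19 v=9: → [18,21); WM=15
i=16 t=14 v=4: → [12,15); WM=15

12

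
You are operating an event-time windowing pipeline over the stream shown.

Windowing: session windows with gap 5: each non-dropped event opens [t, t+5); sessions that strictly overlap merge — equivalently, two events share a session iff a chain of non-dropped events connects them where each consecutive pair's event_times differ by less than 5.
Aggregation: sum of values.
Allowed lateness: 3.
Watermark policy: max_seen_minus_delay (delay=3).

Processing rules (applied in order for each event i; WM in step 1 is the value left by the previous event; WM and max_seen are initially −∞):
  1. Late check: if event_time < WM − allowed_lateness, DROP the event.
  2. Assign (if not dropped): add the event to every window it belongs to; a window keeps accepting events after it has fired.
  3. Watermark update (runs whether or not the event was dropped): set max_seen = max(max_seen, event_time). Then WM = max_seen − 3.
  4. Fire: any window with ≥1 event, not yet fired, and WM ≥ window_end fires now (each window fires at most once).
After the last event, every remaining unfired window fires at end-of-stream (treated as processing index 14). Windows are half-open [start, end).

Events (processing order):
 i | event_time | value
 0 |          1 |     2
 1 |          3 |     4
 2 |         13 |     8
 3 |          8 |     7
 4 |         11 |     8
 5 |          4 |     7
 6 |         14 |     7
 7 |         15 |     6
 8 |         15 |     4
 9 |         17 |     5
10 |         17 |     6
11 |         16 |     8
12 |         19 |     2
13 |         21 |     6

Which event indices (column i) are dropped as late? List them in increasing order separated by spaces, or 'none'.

i=0 t=1 v=2: → [1,6); WM=-2
i=1 t=3 v=4: → [1,8); WM=0
i=2 t=13 v=8: → [13,18); WM=10
i=3 t=8 v=7: → [8,13); WM=10
i=4 t=11 v=8: → [8,18); WM=10
i=5 t=4 v=7: DROP (t<10-3); WM=10
i=6 t=14 v=7: → [8,19); WM=11
i=7 t=15 v=6: → [8,20); WM=12
i=8 t=15 v=4: → [8,20); WM=12
i=9 t=17 v=5: → [8,22); WM=14
i=10 t=17 v=6: → [8,22); WM=14
i=11 t=16 v=8: → [8,22); WM=14
i=12 t=19 v=2: → [8,24); WM=16
i=13 t=21 v=6: → [8,26); WM=18

5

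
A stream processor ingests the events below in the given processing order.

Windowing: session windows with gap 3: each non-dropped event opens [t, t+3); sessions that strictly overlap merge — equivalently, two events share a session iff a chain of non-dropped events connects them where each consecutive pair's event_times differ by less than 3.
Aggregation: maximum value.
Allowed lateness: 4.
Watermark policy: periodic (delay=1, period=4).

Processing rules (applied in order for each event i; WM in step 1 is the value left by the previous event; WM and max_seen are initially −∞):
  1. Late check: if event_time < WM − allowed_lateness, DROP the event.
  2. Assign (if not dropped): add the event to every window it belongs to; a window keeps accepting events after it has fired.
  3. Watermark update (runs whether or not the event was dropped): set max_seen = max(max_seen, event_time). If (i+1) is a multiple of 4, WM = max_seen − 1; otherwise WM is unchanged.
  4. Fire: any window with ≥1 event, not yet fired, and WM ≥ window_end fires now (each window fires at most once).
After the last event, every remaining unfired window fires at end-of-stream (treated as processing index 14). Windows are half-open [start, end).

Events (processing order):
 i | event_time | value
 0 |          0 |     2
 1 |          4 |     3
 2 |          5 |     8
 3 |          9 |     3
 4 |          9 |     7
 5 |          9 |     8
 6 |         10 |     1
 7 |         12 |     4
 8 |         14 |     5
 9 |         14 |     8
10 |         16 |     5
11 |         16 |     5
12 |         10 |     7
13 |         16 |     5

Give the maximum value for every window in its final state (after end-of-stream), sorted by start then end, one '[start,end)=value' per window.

i=0 t=0 v=2: → [0,3); WM=−∞
i=1 t=4 v=3: → [4,7); WM=−∞
i=2 t=5 v=8: → [4,8); WM=−∞
i=3 t=9 v=3: → [9,12); WM=8
i=4 t=9 v=7: → [9,12); WM=8
i=5 t=9 v=8: → [9,12); WM=8
i=6 t=10 v=1: → [9,13); WM=8
i=7 t=12 v=4: → [9,15); WM=11
i=8 t=14 v=5: → [9,17); WM=11
i=9 t=14 v=8: → [9,17); WM=11
i=10 t=16 v=5: → [9,19); WM=11
i=11 t=16 v=5: → [9,19); WM=15
i=12 t=10 v=7: DROP (t<15-4); WM=15
i=13 t=16 v=5: → [9,19); WM=15

[0,3)=2 [4,8)=8 [9,19)=8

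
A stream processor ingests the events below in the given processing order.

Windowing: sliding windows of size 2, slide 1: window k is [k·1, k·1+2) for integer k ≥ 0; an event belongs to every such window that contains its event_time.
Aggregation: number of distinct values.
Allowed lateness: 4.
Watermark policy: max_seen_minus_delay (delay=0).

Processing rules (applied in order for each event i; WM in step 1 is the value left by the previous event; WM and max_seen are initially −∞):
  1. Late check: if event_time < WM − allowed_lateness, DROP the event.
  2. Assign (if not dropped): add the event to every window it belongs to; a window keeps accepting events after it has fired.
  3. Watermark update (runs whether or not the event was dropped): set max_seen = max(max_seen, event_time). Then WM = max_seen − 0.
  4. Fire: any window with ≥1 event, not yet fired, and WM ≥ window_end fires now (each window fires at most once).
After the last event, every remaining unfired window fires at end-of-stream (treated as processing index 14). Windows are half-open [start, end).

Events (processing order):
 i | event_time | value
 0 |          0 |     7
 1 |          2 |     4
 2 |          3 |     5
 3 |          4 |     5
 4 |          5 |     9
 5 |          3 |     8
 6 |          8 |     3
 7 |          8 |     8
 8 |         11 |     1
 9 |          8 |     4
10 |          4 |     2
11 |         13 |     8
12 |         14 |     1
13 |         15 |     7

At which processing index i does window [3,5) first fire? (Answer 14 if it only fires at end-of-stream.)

4

i=0 t=0 v=7: → [0,2); WM=0
i=1 t=2 v=4: → [2,4),[1,3); WM=2; [0,2) fires=1
i=2 t=3 v=5: → [3,5),[2,4); WM=3; [1,3) fires=1
i=3 t=4 v=5: → [4,6),[3,5); WM=4; [2,4) fires=2
i=4 t=5 v=9: → [5,7),[4,6); WM=5; [3,5) fires=1
i=5 t=3 v=8: → [3,5),[2,4); WM=5
i=6 t=8 v=3: → [8,10),[7,9); WM=8; [4,6) fires=2 [5,7) fires=1
i=7 t=8 v=8: → [8,10),[7,9); WM=8
i=8 t=11 v=1: → [11,13),[10,12); WM=11; [7,9) fires=2 [8,10) fires=2
i=9 t=8 v=4: → [8,10),[7,9); WM=11
i=10 t=4 v=2: DROP (t<11-4); WM=11
i=11 t=13 v=8: → [13,15),[12,14); WM=13; [10,12) fires=1 [11,13) fires=1
i=12 t=14 v=1: → [14,16),[13,15); WM=14; [12,14) fires=1
i=13 t=15 v=7: → [15,17),[14,16); WM=15; [13,15) fires=2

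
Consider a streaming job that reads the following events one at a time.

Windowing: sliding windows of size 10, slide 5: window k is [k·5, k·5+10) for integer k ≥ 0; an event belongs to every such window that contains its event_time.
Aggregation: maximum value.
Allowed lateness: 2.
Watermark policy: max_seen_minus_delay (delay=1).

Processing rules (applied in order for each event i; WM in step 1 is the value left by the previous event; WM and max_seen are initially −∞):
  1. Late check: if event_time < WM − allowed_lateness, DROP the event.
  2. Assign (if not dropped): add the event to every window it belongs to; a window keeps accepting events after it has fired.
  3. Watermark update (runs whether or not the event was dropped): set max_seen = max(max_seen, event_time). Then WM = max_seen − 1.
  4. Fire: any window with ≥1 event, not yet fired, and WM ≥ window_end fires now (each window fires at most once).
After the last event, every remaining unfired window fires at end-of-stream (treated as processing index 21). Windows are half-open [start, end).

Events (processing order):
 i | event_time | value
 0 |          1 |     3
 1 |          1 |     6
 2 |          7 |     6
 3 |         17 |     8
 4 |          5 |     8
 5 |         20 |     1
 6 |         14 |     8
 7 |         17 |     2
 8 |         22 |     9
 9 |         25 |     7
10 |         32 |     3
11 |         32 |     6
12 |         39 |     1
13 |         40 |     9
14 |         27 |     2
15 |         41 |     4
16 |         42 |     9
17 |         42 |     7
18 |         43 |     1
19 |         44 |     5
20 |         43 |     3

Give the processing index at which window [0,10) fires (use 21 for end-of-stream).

3

i=0 t=1 v=3: → [0,10); WM=0
i=1 t=1 v=6: → [0,10); WM=0
i=2 t=7 v=6: → [5,15),[0,10); WM=6
i=3 t=17 v=8: → [15,25),[10,20); WM=16; [0,10) fires=6 [5,15) fires=6
i=4 t=5 v=8: DROP (t<16-2); WM=16
i=5 t=20 v=1: → [20,30),[15,25); WM=19
i=6 t=14 v=8: DROP (t<19-2); WM=19
i=7 t=17 v=2: → [15,25),[10,20); WM=19
i=8 t=22 v=9: → [20,30),[15,25); WM=21; [10,20) fires=8
i=9 t=25 v=7: → [25,35),[20,30); WM=24
i=10 t=32 v=3: → [30,40),[25,35); WM=31; [15,25) fires=9 [20,30) fires=9
i=11 t=32 v=6: → [30,40),[25,35); WM=31
i=12 t=39 v=1: → [35,45),[30,40); WM=38; [25,35) fires=7
i=13 t=40 v=9: → [40,50),[35,45); WM=39
i=14 t=27 v=2: DROP (t<39-2); WM=39
i=15 t=41 v=4: → [40,50),[35,45); WM=40; [30,40) fires=6
i=16 t=42 v=9: → [40,50),[35,45); WM=41
i=17 t=42 v=7: → [40,50),[35,45); WM=41
i=18 t=43 v=1: → [40,50),[35,45); WM=42
i=19 t=44 v=5: → [40,50),[35,45); WM=43
i=20 t=43 v=3: → [40,50),[35,45); WM=43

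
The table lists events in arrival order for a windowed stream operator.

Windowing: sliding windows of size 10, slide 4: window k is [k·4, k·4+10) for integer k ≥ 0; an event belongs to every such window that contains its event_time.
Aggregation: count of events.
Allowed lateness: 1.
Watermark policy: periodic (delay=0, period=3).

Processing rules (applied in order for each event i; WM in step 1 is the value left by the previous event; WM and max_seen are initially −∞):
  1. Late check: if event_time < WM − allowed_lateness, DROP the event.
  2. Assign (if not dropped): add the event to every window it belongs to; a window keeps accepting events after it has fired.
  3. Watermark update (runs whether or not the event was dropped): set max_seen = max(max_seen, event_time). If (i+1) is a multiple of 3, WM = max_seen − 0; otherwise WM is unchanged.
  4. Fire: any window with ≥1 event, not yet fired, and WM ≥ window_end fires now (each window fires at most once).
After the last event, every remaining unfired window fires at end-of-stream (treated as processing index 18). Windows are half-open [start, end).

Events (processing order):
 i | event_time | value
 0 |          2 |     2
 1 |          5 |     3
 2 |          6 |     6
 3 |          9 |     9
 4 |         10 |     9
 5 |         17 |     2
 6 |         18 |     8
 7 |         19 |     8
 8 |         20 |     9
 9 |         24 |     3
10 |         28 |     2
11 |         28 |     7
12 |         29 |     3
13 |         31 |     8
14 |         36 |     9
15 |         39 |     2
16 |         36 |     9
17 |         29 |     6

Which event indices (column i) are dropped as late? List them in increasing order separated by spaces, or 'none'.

i=0 t=2 v=2: → [0,10); WM=−∞
i=1 t=5 v=3: → [4,14),[0,10); WM=−∞
i=2 t=6 v=6: → [4,14),[0,10); WM=6
i=3 t=9 v=9: → [8,18),[4,14),[0,10); WM=6
i=4 t=10 v=9: → [8,18),[4,14); WM=6
i=5 t=17 v=2: → [16,26),[12,22),[8,18); WM=17; [0,10) fires=4 [4,14) fires=4
i=6 t=18 v=8: → [16,26),[12,22); WM=17
i=7 t=19 v=8: → [16,26),[12,22); WM=17
i=8 t=20 v=9: → [20,30),[16,26),[12,22); WM=20; [8,18) fires=3
i=9 t=24 v=3: → [24,34),[20,30),[16,26); WM=20
i=10 t=28 v=2: → [28,38),[24,34),[20,30); WM=20
i=11 t=28 v=7: → [28,38),[24,34),[20,30); WM=28; [12,22) fires=4 [16,26) fires=5
i=12 t=29 v=3: → [28,38),[24,34),[20,30); WM=28
i=13 t=31 v=8: → [28,38),[24,34); WM=28
i=14 t=36 v=9: → [36,46),[32,42),[28,38); WM=36; [20,30) fires=5 [24,34) fires=5
i=15 t=39 v=2: → [36,46),[32,42); WM=36
i=16 t=36 v=9: → [36,46),[32,42),[28,38); WM=36
i=17 t=29 v=6: DROP (t<36-1); WM=39; [28,38) fires=6

17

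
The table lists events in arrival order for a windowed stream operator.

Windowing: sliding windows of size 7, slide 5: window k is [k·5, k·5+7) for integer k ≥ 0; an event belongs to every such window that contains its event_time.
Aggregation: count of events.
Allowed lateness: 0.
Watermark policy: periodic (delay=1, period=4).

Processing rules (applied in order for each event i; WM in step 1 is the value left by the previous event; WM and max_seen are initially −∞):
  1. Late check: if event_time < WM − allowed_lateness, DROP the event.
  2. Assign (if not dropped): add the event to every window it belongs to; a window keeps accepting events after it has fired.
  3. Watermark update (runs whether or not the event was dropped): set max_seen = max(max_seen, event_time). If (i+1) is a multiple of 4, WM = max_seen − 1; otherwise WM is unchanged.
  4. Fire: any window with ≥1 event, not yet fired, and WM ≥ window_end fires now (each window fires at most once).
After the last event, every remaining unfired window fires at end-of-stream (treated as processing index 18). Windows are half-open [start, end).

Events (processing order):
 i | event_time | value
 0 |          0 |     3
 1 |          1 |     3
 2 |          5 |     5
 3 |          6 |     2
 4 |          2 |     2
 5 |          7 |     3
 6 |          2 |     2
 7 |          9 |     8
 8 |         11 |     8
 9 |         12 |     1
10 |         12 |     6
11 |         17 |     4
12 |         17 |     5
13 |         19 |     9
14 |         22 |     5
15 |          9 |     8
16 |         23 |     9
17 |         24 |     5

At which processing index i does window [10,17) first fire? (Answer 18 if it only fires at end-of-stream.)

i=0 t=0 v=3: → [0,7); WM=−∞
i=1 t=1 v=3: → [0,7); WM=−∞
i=2 t=5 v=5: → [5,12),[0,7); WM=−∞
i=3 t=6 v=2: → [5,12),[0,7); WM=5
i=4 t=2 v=2: DROP (t<5-0); WM=5
i=5 t=7 v=3: → [5,12); WM=5
i=6 t=2 v=2: DROP (t<5-0); WM=5
i=7 t=9 v=8: → [5,12); WM=8; [0,7) fires=4
i=8 t=11 v=8: → [10,17),[5,12); WM=8
i=9 t=12 v=1: → [10,17); WM=8
i=10 t=12 v=6: → [10,17); WM=8
i=11 t=17 v=4: → [15,22); WM=16; [5,12) fires=5
i=12 t=17 v=5: → [15,22); WM=16
i=13 t=19 v=9: → [15,22); WM=16
i=14 t=22 v=5: → [20,27); WM=16
i=15 t=9 v=8: DROP (t<16-0); WM=21; [10,17) fires=3
i=16 t=23 v=9: → [20,27); WM=21
i=17 t=24 v=5: → [20,27); WM=21

15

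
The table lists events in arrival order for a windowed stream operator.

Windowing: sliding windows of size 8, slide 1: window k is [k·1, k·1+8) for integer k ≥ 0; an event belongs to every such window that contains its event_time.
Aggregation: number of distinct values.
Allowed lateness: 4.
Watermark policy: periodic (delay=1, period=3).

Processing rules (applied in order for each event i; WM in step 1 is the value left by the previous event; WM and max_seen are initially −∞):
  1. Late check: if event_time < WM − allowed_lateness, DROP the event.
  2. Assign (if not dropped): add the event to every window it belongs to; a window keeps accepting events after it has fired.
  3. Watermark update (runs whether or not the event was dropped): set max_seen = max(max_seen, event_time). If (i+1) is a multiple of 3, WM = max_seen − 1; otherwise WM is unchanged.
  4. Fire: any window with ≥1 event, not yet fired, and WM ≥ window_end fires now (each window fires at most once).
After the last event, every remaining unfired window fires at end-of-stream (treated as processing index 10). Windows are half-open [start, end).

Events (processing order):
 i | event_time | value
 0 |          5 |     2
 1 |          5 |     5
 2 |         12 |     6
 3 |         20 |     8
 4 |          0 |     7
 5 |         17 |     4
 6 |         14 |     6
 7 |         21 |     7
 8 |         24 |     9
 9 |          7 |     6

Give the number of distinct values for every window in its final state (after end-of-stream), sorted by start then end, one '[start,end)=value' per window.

[0,8)=2 [1,9)=2 [2,10)=2 [3,11)=2 [4,12)=2 [5,13)=3 [6,14)=1 [7,15)=1 [8,16)=1 [9,17)=1 [10,18)=2 [11,19)=2 [12,20)=2 [13,21)=2 [14,22)=3 [15,23)=3 [16,24)=3 [17,25)=4 [18,26)=3 [19,27)=3 [20,28)=3 [21,29)=2 [22,30)=1 [23,31)=1 [24,32)=1

i=0 t=5 v=2: → [5,13),[4,12),[3,11),[2,10),[1,9),[0,8); WM=−∞
i=1 t=5 v=5: → [5,13),[4,12),[3,11),[2,10),[1,9),[0,8); WM=−∞
i=2 t=12 v=6: → [12,20),[11,19),[10,18),[9,17),[8,16),[7,15),[6,14),[5,13); WM=11; [0,8) fires=2 [1,9) fires=2 [2,10) fires=2 [3,11) fires=2
i=3 t=20 v=8: → [20,28),[19,27),[18,26),[17,25),[16,24),[15,23),[14,22),[13,21); WM=11
i=4 t=0 v=7: DROP (t<11-4); WM=11
i=5 t=17 v=4: → [17,25),[16,24),[15,23),[14,22),[13,21),[12,20),[11,19),[10,18); WM=19; [4,12) fires=2 [5,13) fires=3 [6,14) fires=1 [7,15) fires=1 [8,16) fires=1 [9,17) fires=1 [10,18) fires=2 [11,19) fires=2
i=6 t=14 v=6: DROP (t<19-4); WM=19
i=7 t=21 v=7: → [21,29),[20,28),[19,27),[18,26),[17,25),[16,24),[15,23),[14,22); WM=19
i=8 t=24 v=9: → [24,32),[23,31),[22,30),[21,29),[20,28),[19,27),[18,26),[17,25); WM=23; [12,20) fires=2 [13,21) fires=2 [14,22) fires=3 [15,23) fires=3
i=9 t=7 v=6: DROP (t<23-4); WM=23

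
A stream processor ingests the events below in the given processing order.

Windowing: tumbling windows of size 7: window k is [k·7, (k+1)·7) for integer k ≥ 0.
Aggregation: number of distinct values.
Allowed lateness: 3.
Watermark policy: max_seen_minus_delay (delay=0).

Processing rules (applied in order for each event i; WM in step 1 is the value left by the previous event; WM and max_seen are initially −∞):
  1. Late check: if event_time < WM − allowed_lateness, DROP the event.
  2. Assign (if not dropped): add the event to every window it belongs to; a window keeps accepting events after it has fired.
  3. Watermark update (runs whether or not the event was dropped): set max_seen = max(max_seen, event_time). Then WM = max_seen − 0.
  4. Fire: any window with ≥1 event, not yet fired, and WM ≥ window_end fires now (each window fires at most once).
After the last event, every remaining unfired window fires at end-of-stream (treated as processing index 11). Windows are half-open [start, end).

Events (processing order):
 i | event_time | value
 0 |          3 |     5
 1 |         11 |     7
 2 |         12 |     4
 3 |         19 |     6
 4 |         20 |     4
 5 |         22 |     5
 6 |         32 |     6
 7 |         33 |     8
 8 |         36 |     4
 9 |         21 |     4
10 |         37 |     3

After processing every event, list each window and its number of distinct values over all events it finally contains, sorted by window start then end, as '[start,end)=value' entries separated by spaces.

i=0 t=3 v=5: → [0,7); WM=3
i=1 t=11 v=7: → [7,14); WM=11; [0,7) fires=1
i=2 t=12 v=4: → [7,14); WM=12
i=3 t=19 v=6: → [14,21); WM=19; [7,14) fires=2
i=4 t=20 v=4: → [14,21); WM=20
i=5 t=22 v=5: → [21,28); WM=22; [14,21) fires=2
i=6 t=32 v=6: → [28,35); WM=32; [21,28) fires=1
i=7 t=33 v=8: → [28,35); WM=33
i=8 t=36 v=4: → [35,42); WM=36; [28,35) fires=2
i=9 t=21 v=4: DROP (t<36-3); WM=36
i=10 t=37 v=3: → [35,42); WM=37

[0,7)=1 [7,14)=2 [14,21)=2 [21,28)=1 [28,35)=2 [35,42)=2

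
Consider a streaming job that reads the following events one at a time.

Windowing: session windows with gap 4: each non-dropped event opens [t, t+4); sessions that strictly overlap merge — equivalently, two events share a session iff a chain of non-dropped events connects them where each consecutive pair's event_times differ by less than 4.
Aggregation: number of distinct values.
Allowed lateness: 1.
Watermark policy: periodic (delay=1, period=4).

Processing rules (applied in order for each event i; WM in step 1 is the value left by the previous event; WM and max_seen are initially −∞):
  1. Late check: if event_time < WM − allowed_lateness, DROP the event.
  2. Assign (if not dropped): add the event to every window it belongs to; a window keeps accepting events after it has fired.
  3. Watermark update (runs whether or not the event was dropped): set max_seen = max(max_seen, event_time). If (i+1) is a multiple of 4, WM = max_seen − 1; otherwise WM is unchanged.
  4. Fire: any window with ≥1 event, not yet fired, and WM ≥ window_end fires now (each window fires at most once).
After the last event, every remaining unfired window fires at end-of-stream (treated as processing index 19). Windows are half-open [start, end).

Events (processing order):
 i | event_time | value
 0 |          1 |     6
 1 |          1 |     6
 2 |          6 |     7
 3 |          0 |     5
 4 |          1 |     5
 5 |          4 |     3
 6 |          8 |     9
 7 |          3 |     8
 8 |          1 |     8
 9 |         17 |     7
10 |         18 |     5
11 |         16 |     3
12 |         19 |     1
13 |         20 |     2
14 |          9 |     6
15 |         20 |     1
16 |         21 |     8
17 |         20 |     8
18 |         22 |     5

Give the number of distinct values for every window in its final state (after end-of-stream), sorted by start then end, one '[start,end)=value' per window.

i=0 t=1 v=6: → [1,5); WM=−∞
i=1 t=1 v=6: → [1,5); WM=−∞
i=2 t=6 v=7: → [6,10); WM=−∞
i=3 t=0 v=5: → [0,5); WM=5
i=4 t=1 v=5: DROP (t<5-1); WM=5
i=5 t=4 v=3: → [0,10); WM=5
i=6 t=8 v=9: → [0,12); WM=5
i=7 t=3 v=8: DROP (t<5-1); WM=7
i=8 t=1 v=8: DROP (t<7-1); WM=7
i=9 t=17 v=7: → [17,21); WM=7
i=10 t=18 v=5: → [17,22); WM=7
i=11 t=16 v=3: → [16,22); WM=17
i=12 t=19 v=1: → [16,23); WM=17
i=13 t=20 v=2: → [16,24); WM=17
i=14 t=9 v=6: DROP (t<17-1); WM=17
i=15 t=20 v=1: → [16,24); WM=19
i=16 t=21 v=8: → [16,25); WM=19
i=17 t=20 v=8: → [16,25); WM=19
i=18 t=22 v=5: → [16,26); WM=19

[0,12)=5 [16,26)=6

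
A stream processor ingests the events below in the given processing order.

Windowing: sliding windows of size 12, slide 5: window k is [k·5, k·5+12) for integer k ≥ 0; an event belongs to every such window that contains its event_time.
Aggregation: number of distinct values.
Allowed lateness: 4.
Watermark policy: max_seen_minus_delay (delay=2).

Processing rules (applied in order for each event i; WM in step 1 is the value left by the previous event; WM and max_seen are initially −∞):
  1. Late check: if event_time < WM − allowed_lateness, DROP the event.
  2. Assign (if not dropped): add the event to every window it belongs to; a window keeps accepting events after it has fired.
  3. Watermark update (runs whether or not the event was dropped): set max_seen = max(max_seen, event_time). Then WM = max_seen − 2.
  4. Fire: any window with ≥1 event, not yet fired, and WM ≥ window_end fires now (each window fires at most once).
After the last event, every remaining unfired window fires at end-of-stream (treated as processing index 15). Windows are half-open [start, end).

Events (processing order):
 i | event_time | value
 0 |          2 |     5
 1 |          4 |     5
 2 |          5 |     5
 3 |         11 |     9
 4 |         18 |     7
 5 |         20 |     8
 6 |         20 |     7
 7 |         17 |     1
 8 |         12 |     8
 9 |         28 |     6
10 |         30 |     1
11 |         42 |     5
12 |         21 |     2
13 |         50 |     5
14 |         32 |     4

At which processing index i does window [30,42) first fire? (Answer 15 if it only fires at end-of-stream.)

i=0 t=2 v=5: → [0,12); WM=0
i=1 t=4 v=5: → [0,12); WM=2
i=2 t=5 v=5: → [5,17),[0,12); WM=3
i=3 t=11 v=9: → [10,22),[5,17),[0,12); WM=9
i=4 t=18 v=7: → [15,27),[10,22); WM=16; [0,12) fires=2
i=5 t=20 v=8: → [20,32),[15,27),[10,22); WM=18; [5,17) fires=2
i=6 t=20 v=7: → [20,32),[15,27),[10,22); WM=18
i=7 t=17 v=1: → [15,27),[10,22); WM=18
i=8 t=12 v=8: DROP (t<18-4); WM=18
i=9 t=28 v=6: → [25,37),[20,32); WM=26; [10,22) fires=4
i=10 t=30 v=1: → [30,42),[25,37),[20,32); WM=28; [15,27) fires=3
i=11 t=42 v=5: → [40,52),[35,47); WM=40; [20,32) fires=4 [25,37) fires=2
i=12 t=21 v=2: DROP (t<40-4); WM=40
i=13 t=50 v=5: → [50,62),[45,57),[40,52); WM=48; [30,42) fires=1 [35,47) fires=1
i=14 t=32 v=4: DROP (t<48-4); WM=48

13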